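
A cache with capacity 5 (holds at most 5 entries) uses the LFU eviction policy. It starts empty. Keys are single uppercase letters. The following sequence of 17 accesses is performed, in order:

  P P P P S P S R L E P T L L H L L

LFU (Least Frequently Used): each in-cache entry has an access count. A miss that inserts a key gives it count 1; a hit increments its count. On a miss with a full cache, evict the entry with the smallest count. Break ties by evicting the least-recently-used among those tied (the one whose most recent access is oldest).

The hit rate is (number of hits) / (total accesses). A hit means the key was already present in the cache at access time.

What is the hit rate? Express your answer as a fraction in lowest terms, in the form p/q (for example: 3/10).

Answer: 10/17

Derivation:
LFU simulation (capacity=5):
  1. access P: MISS. Cache: [P(c=1)]
  2. access P: HIT, count now 2. Cache: [P(c=2)]
  3. access P: HIT, count now 3. Cache: [P(c=3)]
  4. access P: HIT, count now 4. Cache: [P(c=4)]
  5. access S: MISS. Cache: [S(c=1) P(c=4)]
  6. access P: HIT, count now 5. Cache: [S(c=1) P(c=5)]
  7. access S: HIT, count now 2. Cache: [S(c=2) P(c=5)]
  8. access R: MISS. Cache: [R(c=1) S(c=2) P(c=5)]
  9. access L: MISS. Cache: [R(c=1) L(c=1) S(c=2) P(c=5)]
  10. access E: MISS. Cache: [R(c=1) L(c=1) E(c=1) S(c=2) P(c=5)]
  11. access P: HIT, count now 6. Cache: [R(c=1) L(c=1) E(c=1) S(c=2) P(c=6)]
  12. access T: MISS, evict R(c=1). Cache: [L(c=1) E(c=1) T(c=1) S(c=2) P(c=6)]
  13. access L: HIT, count now 2. Cache: [E(c=1) T(c=1) S(c=2) L(c=2) P(c=6)]
  14. access L: HIT, count now 3. Cache: [E(c=1) T(c=1) S(c=2) L(c=3) P(c=6)]
  15. access H: MISS, evict E(c=1). Cache: [T(c=1) H(c=1) S(c=2) L(c=3) P(c=6)]
  16. access L: HIT, count now 4. Cache: [T(c=1) H(c=1) S(c=2) L(c=4) P(c=6)]
  17. access L: HIT, count now 5. Cache: [T(c=1) H(c=1) S(c=2) L(c=5) P(c=6)]
Total: 10 hits, 7 misses, 2 evictions

Hit rate = 10/17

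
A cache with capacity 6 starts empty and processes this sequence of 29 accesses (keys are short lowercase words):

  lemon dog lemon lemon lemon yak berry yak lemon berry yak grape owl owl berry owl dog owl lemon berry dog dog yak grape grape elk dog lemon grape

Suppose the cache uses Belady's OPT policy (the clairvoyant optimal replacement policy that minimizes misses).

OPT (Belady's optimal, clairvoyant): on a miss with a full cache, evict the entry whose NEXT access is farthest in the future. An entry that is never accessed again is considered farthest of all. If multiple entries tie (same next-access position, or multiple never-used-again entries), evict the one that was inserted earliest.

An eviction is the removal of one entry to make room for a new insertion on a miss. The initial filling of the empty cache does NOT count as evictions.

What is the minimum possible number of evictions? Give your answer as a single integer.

Answer: 1

Derivation:
OPT (Belady) simulation (capacity=6):
  1. access lemon: MISS. Cache: [lemon]
  2. access dog: MISS. Cache: [lemon dog]
  3. access lemon: HIT. Next use of lemon: step 4. Cache: [lemon dog]
  4. access lemon: HIT. Next use of lemon: step 5. Cache: [lemon dog]
  5. access lemon: HIT. Next use of lemon: step 9. Cache: [lemon dog]
  6. access yak: MISS. Cache: [lemon dog yak]
  7. access berry: MISS. Cache: [lemon dog yak berry]
  8. access yak: HIT. Next use of yak: step 11. Cache: [lemon dog yak berry]
  9. access lemon: HIT. Next use of lemon: step 19. Cache: [lemon dog yak berry]
  10. access berry: HIT. Next use of berry: step 15. Cache: [lemon dog yak berry]
  11. access yak: HIT. Next use of yak: step 23. Cache: [lemon dog yak berry]
  12. access grape: MISS. Cache: [lemon dog yak berry grape]
  13. access owl: MISS. Cache: [lemon dog yak berry grape owl]
  14. access owl: HIT. Next use of owl: step 16. Cache: [lemon dog yak berry grape owl]
  15. access berry: HIT. Next use of berry: step 20. Cache: [lemon dog yak berry grape owl]
  16. access owl: HIT. Next use of owl: step 18. Cache: [lemon dog yak berry grape owl]
  17. access dog: HIT. Next use of dog: step 21. Cache: [lemon dog yak berry grape owl]
  18. access owl: HIT. Next use of owl: never. Cache: [lemon dog yak berry grape owl]
  19. access lemon: HIT. Next use of lemon: step 28. Cache: [lemon dog yak berry grape owl]
  20. access berry: HIT. Next use of berry: never. Cache: [lemon dog yak berry grape owl]
  21. access dog: HIT. Next use of dog: step 22. Cache: [lemon dog yak berry grape owl]
  22. access dog: HIT. Next use of dog: step 27. Cache: [lemon dog yak berry grape owl]
  23. access yak: HIT. Next use of yak: never. Cache: [lemon dog yak berry grape owl]
  24. access grape: HIT. Next use of grape: step 25. Cache: [lemon dog yak berry grape owl]
  25. access grape: HIT. Next use of grape: step 29. Cache: [lemon dog yak berry grape owl]
  26. access elk: MISS, evict yak (next use: never). Cache: [lemon dog berry grape owl elk]
  27. access dog: HIT. Next use of dog: never. Cache: [lemon dog berry grape owl elk]
  28. access lemon: HIT. Next use of lemon: never. Cache: [lemon dog berry grape owl elk]
  29. access grape: HIT. Next use of grape: never. Cache: [lemon dog berry grape owl elk]
Total: 22 hits, 7 misses, 1 evictions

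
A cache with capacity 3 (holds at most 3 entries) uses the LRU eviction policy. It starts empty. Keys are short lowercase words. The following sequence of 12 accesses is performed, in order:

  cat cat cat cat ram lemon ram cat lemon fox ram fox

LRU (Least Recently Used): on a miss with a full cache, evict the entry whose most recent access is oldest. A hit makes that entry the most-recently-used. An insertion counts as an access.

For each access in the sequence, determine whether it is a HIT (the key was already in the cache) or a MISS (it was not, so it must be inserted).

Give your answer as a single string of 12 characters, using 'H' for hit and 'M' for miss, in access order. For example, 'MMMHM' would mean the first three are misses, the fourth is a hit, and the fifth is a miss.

LRU simulation (capacity=3):
  1. access cat: MISS. Cache (LRU->MRU): [cat]
  2. access cat: HIT. Cache (LRU->MRU): [cat]
  3. access cat: HIT. Cache (LRU->MRU): [cat]
  4. access cat: HIT. Cache (LRU->MRU): [cat]
  5. access ram: MISS. Cache (LRU->MRU): [cat ram]
  6. access lemon: MISS. Cache (LRU->MRU): [cat ram lemon]
  7. access ram: HIT. Cache (LRU->MRU): [cat lemon ram]
  8. access cat: HIT. Cache (LRU->MRU): [lemon ram cat]
  9. access lemon: HIT. Cache (LRU->MRU): [ram cat lemon]
  10. access fox: MISS, evict ram. Cache (LRU->MRU): [cat lemon fox]
  11. access ram: MISS, evict cat. Cache (LRU->MRU): [lemon fox ram]
  12. access fox: HIT. Cache (LRU->MRU): [lemon ram fox]
Total: 7 hits, 5 misses, 2 evictions

Answer: MHHHMMHHHMMH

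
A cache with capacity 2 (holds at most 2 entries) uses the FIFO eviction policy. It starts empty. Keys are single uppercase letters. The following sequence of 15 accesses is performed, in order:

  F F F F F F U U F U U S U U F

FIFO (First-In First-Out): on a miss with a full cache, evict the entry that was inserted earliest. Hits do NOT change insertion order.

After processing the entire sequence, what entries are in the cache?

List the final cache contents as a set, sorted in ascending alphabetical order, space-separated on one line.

FIFO simulation (capacity=2):
  1. access F: MISS. Cache (old->new): [F]
  2. access F: HIT. Cache (old->new): [F]
  3. access F: HIT. Cache (old->new): [F]
  4. access F: HIT. Cache (old->new): [F]
  5. access F: HIT. Cache (old->new): [F]
  6. access F: HIT. Cache (old->new): [F]
  7. access U: MISS. Cache (old->new): [F U]
  8. access U: HIT. Cache (old->new): [F U]
  9. access F: HIT. Cache (old->new): [F U]
  10. access U: HIT. Cache (old->new): [F U]
  11. access U: HIT. Cache (old->new): [F U]
  12. access S: MISS, evict F. Cache (old->new): [U S]
  13. access U: HIT. Cache (old->new): [U S]
  14. access U: HIT. Cache (old->new): [U S]
  15. access F: MISS, evict U. Cache (old->new): [S F]
Total: 11 hits, 4 misses, 2 evictions

Answer: F S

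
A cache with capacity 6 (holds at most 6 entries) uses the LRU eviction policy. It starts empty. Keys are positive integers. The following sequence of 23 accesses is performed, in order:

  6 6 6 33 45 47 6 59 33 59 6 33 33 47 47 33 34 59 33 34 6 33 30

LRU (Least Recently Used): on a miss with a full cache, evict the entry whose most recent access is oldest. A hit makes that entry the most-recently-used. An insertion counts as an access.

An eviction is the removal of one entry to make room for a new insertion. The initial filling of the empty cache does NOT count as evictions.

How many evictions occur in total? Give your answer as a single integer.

Answer: 1

Derivation:
LRU simulation (capacity=6):
  1. access 6: MISS. Cache (LRU->MRU): [6]
  2. access 6: HIT. Cache (LRU->MRU): [6]
  3. access 6: HIT. Cache (LRU->MRU): [6]
  4. access 33: MISS. Cache (LRU->MRU): [6 33]
  5. access 45: MISS. Cache (LRU->MRU): [6 33 45]
  6. access 47: MISS. Cache (LRU->MRU): [6 33 45 47]
  7. access 6: HIT. Cache (LRU->MRU): [33 45 47 6]
  8. access 59: MISS. Cache (LRU->MRU): [33 45 47 6 59]
  9. access 33: HIT. Cache (LRU->MRU): [45 47 6 59 33]
  10. access 59: HIT. Cache (LRU->MRU): [45 47 6 33 59]
  11. access 6: HIT. Cache (LRU->MRU): [45 47 33 59 6]
  12. access 33: HIT. Cache (LRU->MRU): [45 47 59 6 33]
  13. access 33: HIT. Cache (LRU->MRU): [45 47 59 6 33]
  14. access 47: HIT. Cache (LRU->MRU): [45 59 6 33 47]
  15. access 47: HIT. Cache (LRU->MRU): [45 59 6 33 47]
  16. access 33: HIT. Cache (LRU->MRU): [45 59 6 47 33]
  17. access 34: MISS. Cache (LRU->MRU): [45 59 6 47 33 34]
  18. access 59: HIT. Cache (LRU->MRU): [45 6 47 33 34 59]
  19. access 33: HIT. Cache (LRU->MRU): [45 6 47 34 59 33]
  20. access 34: HIT. Cache (LRU->MRU): [45 6 47 59 33 34]
  21. access 6: HIT. Cache (LRU->MRU): [45 47 59 33 34 6]
  22. access 33: HIT. Cache (LRU->MRU): [45 47 59 34 6 33]
  23. access 30: MISS, evict 45. Cache (LRU->MRU): [47 59 34 6 33 30]
Total: 16 hits, 7 misses, 1 evictions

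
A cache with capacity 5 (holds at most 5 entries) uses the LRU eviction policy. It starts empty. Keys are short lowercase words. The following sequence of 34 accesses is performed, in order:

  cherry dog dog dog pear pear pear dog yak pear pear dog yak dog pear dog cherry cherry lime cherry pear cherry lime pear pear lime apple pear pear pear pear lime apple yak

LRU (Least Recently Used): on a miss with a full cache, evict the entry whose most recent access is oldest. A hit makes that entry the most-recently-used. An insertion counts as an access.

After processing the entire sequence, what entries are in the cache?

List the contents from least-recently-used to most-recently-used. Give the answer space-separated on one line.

LRU simulation (capacity=5):
  1. access cherry: MISS. Cache (LRU->MRU): [cherry]
  2. access dog: MISS. Cache (LRU->MRU): [cherry dog]
  3. access dog: HIT. Cache (LRU->MRU): [cherry dog]
  4. access dog: HIT. Cache (LRU->MRU): [cherry dog]
  5. access pear: MISS. Cache (LRU->MRU): [cherry dog pear]
  6. access pear: HIT. Cache (LRU->MRU): [cherry dog pear]
  7. access pear: HIT. Cache (LRU->MRU): [cherry dog pear]
  8. access dog: HIT. Cache (LRU->MRU): [cherry pear dog]
  9. access yak: MISS. Cache (LRU->MRU): [cherry pear dog yak]
  10. access pear: HIT. Cache (LRU->MRU): [cherry dog yak pear]
  11. access pear: HIT. Cache (LRU->MRU): [cherry dog yak pear]
  12. access dog: HIT. Cache (LRU->MRU): [cherry yak pear dog]
  13. access yak: HIT. Cache (LRU->MRU): [cherry pear dog yak]
  14. access dog: HIT. Cache (LRU->MRU): [cherry pear yak dog]
  15. access pear: HIT. Cache (LRU->MRU): [cherry yak dog pear]
  16. access dog: HIT. Cache (LRU->MRU): [cherry yak pear dog]
  17. access cherry: HIT. Cache (LRU->MRU): [yak pear dog cherry]
  18. access cherry: HIT. Cache (LRU->MRU): [yak pear dog cherry]
  19. access lime: MISS. Cache (LRU->MRU): [yak pear dog cherry lime]
  20. access cherry: HIT. Cache (LRU->MRU): [yak pear dog lime cherry]
  21. access pear: HIT. Cache (LRU->MRU): [yak dog lime cherry pear]
  22. access cherry: HIT. Cache (LRU->MRU): [yak dog lime pear cherry]
  23. access lime: HIT. Cache (LRU->MRU): [yak dog pear cherry lime]
  24. access pear: HIT. Cache (LRU->MRU): [yak dog cherry lime pear]
  25. access pear: HIT. Cache (LRU->MRU): [yak dog cherry lime pear]
  26. access lime: HIT. Cache (LRU->MRU): [yak dog cherry pear lime]
  27. access apple: MISS, evict yak. Cache (LRU->MRU): [dog cherry pear lime apple]
  28. access pear: HIT. Cache (LRU->MRU): [dog cherry lime apple pear]
  29. access pear: HIT. Cache (LRU->MRU): [dog cherry lime apple pear]
  30. access pear: HIT. Cache (LRU->MRU): [dog cherry lime apple pear]
  31. access pear: HIT. Cache (LRU->MRU): [dog cherry lime apple pear]
  32. access lime: HIT. Cache (LRU->MRU): [dog cherry apple pear lime]
  33. access apple: HIT. Cache (LRU->MRU): [dog cherry pear lime apple]
  34. access yak: MISS, evict dog. Cache (LRU->MRU): [cherry pear lime apple yak]
Total: 27 hits, 7 misses, 2 evictions

Answer: cherry pear lime apple yak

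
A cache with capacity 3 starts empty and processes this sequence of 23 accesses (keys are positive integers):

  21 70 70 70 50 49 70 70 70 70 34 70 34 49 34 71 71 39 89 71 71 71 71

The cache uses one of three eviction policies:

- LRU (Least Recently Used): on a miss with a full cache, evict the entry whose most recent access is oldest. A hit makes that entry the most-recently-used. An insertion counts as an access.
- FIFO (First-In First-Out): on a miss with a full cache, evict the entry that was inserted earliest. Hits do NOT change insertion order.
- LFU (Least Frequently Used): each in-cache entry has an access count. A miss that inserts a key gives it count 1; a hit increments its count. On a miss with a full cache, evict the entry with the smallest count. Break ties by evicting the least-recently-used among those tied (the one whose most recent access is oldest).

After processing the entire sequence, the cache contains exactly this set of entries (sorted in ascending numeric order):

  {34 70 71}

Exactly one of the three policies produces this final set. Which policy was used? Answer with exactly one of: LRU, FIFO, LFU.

Answer: LFU

Derivation:
Simulating under each policy and comparing final sets:
  LRU: final set = {39 71 89} -> differs
  FIFO: final set = {39 71 89} -> differs
  LFU: final set = {34 70 71} -> MATCHES target
Only LFU produces the target set.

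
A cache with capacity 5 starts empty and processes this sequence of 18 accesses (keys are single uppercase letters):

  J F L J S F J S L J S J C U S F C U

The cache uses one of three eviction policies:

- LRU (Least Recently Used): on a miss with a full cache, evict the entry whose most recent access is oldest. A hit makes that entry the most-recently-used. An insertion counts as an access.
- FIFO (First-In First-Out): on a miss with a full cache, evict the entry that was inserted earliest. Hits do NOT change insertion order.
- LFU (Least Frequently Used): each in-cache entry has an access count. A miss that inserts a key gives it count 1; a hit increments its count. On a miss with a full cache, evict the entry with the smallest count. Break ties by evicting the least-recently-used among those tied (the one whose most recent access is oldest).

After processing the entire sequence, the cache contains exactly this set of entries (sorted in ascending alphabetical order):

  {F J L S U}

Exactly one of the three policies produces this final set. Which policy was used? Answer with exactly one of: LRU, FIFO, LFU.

Simulating under each policy and comparing final sets:
  LRU: final set = {C F J S U} -> differs
  FIFO: final set = {C F L S U} -> differs
  LFU: final set = {F J L S U} -> MATCHES target
Only LFU produces the target set.

Answer: LFU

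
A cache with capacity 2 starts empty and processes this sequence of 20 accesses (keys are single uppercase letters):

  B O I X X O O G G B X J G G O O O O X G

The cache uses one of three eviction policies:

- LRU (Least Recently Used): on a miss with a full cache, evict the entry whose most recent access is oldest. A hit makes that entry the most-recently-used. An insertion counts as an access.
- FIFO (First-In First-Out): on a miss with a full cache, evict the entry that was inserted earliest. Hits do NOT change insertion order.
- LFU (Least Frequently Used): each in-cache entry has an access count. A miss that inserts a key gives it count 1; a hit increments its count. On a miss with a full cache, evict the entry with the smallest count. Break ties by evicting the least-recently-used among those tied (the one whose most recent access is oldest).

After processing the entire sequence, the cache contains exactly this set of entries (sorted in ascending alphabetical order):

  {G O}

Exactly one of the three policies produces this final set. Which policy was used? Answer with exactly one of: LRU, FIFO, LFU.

Answer: LFU

Derivation:
Simulating under each policy and comparing final sets:
  LRU: final set = {G X} -> differs
  FIFO: final set = {G X} -> differs
  LFU: final set = {G O} -> MATCHES target
Only LFU produces the target set.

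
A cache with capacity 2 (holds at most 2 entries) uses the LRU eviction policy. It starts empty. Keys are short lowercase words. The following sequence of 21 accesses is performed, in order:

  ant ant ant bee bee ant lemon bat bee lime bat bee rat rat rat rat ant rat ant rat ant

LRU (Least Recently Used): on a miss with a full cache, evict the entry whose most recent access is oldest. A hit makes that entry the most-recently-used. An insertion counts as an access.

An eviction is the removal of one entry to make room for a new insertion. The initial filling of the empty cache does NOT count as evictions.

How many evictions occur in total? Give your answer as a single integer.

LRU simulation (capacity=2):
  1. access ant: MISS. Cache (LRU->MRU): [ant]
  2. access ant: HIT. Cache (LRU->MRU): [ant]
  3. access ant: HIT. Cache (LRU->MRU): [ant]
  4. access bee: MISS. Cache (LRU->MRU): [ant bee]
  5. access bee: HIT. Cache (LRU->MRU): [ant bee]
  6. access ant: HIT. Cache (LRU->MRU): [bee ant]
  7. access lemon: MISS, evict bee. Cache (LRU->MRU): [ant lemon]
  8. access bat: MISS, evict ant. Cache (LRU->MRU): [lemon bat]
  9. access bee: MISS, evict lemon. Cache (LRU->MRU): [bat bee]
  10. access lime: MISS, evict bat. Cache (LRU->MRU): [bee lime]
  11. access bat: MISS, evict bee. Cache (LRU->MRU): [lime bat]
  12. access bee: MISS, evict lime. Cache (LRU->MRU): [bat bee]
  13. access rat: MISS, evict bat. Cache (LRU->MRU): [bee rat]
  14. access rat: HIT. Cache (LRU->MRU): [bee rat]
  15. access rat: HIT. Cache (LRU->MRU): [bee rat]
  16. access rat: HIT. Cache (LRU->MRU): [bee rat]
  17. access ant: MISS, evict bee. Cache (LRU->MRU): [rat ant]
  18. access rat: HIT. Cache (LRU->MRU): [ant rat]
  19. access ant: HIT. Cache (LRU->MRU): [rat ant]
  20. access rat: HIT. Cache (LRU->MRU): [ant rat]
  21. access ant: HIT. Cache (LRU->MRU): [rat ant]
Total: 11 hits, 10 misses, 8 evictions

Answer: 8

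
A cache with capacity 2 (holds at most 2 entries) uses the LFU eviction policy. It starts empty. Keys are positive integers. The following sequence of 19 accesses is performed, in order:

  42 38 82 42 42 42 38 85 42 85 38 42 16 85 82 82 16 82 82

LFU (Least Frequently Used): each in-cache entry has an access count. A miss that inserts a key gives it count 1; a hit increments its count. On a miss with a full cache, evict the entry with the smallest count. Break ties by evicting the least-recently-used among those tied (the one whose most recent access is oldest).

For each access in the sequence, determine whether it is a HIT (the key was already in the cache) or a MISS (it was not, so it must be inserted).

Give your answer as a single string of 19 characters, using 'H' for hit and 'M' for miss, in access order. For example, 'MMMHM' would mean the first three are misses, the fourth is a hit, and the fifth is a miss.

LFU simulation (capacity=2):
  1. access 42: MISS. Cache: [42(c=1)]
  2. access 38: MISS. Cache: [42(c=1) 38(c=1)]
  3. access 82: MISS, evict 42(c=1). Cache: [38(c=1) 82(c=1)]
  4. access 42: MISS, evict 38(c=1). Cache: [82(c=1) 42(c=1)]
  5. access 42: HIT, count now 2. Cache: [82(c=1) 42(c=2)]
  6. access 42: HIT, count now 3. Cache: [82(c=1) 42(c=3)]
  7. access 38: MISS, evict 82(c=1). Cache: [38(c=1) 42(c=3)]
  8. access 85: MISS, evict 38(c=1). Cache: [85(c=1) 42(c=3)]
  9. access 42: HIT, count now 4. Cache: [85(c=1) 42(c=4)]
  10. access 85: HIT, count now 2. Cache: [85(c=2) 42(c=4)]
  11. access 38: MISS, evict 85(c=2). Cache: [38(c=1) 42(c=4)]
  12. access 42: HIT, count now 5. Cache: [38(c=1) 42(c=5)]
  13. access 16: MISS, evict 38(c=1). Cache: [16(c=1) 42(c=5)]
  14. access 85: MISS, evict 16(c=1). Cache: [85(c=1) 42(c=5)]
  15. access 82: MISS, evict 85(c=1). Cache: [82(c=1) 42(c=5)]
  16. access 82: HIT, count now 2. Cache: [82(c=2) 42(c=5)]
  17. access 16: MISS, evict 82(c=2). Cache: [16(c=1) 42(c=5)]
  18. access 82: MISS, evict 16(c=1). Cache: [82(c=1) 42(c=5)]
  19. access 82: HIT, count now 2. Cache: [82(c=2) 42(c=5)]
Total: 7 hits, 12 misses, 10 evictions

Answer: MMMMHHMMHHMHMMMHMMH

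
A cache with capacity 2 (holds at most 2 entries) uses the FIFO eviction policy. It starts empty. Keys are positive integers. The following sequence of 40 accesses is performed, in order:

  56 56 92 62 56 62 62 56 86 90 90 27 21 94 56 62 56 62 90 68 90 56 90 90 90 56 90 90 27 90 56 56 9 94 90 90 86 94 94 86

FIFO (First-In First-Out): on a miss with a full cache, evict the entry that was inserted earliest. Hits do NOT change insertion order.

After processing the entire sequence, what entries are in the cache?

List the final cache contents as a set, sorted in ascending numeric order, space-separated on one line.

FIFO simulation (capacity=2):
  1. access 56: MISS. Cache (old->new): [56]
  2. access 56: HIT. Cache (old->new): [56]
  3. access 92: MISS. Cache (old->new): [56 92]
  4. access 62: MISS, evict 56. Cache (old->new): [92 62]
  5. access 56: MISS, evict 92. Cache (old->new): [62 56]
  6. access 62: HIT. Cache (old->new): [62 56]
  7. access 62: HIT. Cache (old->new): [62 56]
  8. access 56: HIT. Cache (old->new): [62 56]
  9. access 86: MISS, evict 62. Cache (old->new): [56 86]
  10. access 90: MISS, evict 56. Cache (old->new): [86 90]
  11. access 90: HIT. Cache (old->new): [86 90]
  12. access 27: MISS, evict 86. Cache (old->new): [90 27]
  13. access 21: MISS, evict 90. Cache (old->new): [27 21]
  14. access 94: MISS, evict 27. Cache (old->new): [21 94]
  15. access 56: MISS, evict 21. Cache (old->new): [94 56]
  16. access 62: MISS, evict 94. Cache (old->new): [56 62]
  17. access 56: HIT. Cache (old->new): [56 62]
  18. access 62: HIT. Cache (old->new): [56 62]
  19. access 90: MISS, evict 56. Cache (old->new): [62 90]
  20. access 68: MISS, evict 62. Cache (old->new): [90 68]
  21. access 90: HIT. Cache (old->new): [90 68]
  22. access 56: MISS, evict 90. Cache (old->new): [68 56]
  23. access 90: MISS, evict 68. Cache (old->new): [56 90]
  24. access 90: HIT. Cache (old->new): [56 90]
  25. access 90: HIT. Cache (old->new): [56 90]
  26. access 56: HIT. Cache (old->new): [56 90]
  27. access 90: HIT. Cache (old->new): [56 90]
  28. access 90: HIT. Cache (old->new): [56 90]
  29. access 27: MISS, evict 56. Cache (old->new): [90 27]
  30. access 90: HIT. Cache (old->new): [90 27]
  31. access 56: MISS, evict 90. Cache (old->new): [27 56]
  32. access 56: HIT. Cache (old->new): [27 56]
  33. access 9: MISS, evict 27. Cache (old->new): [56 9]
  34. access 94: MISS, evict 56. Cache (old->new): [9 94]
  35. access 90: MISS, evict 9. Cache (old->new): [94 90]
  36. access 90: HIT. Cache (old->new): [94 90]
  37. access 86: MISS, evict 94. Cache (old->new): [90 86]
  38. access 94: MISS, evict 90. Cache (old->new): [86 94]
  39. access 94: HIT. Cache (old->new): [86 94]
  40. access 86: HIT. Cache (old->new): [86 94]
Total: 18 hits, 22 misses, 20 evictions

Answer: 86 94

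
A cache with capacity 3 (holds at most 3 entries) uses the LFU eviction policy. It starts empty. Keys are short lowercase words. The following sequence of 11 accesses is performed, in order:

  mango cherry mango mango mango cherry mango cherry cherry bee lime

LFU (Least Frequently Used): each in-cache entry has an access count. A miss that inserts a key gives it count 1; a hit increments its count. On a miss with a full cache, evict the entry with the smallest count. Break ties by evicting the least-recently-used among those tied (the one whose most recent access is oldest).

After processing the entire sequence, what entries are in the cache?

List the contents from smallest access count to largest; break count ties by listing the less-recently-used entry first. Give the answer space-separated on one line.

LFU simulation (capacity=3):
  1. access mango: MISS. Cache: [mango(c=1)]
  2. access cherry: MISS. Cache: [mango(c=1) cherry(c=1)]
  3. access mango: HIT, count now 2. Cache: [cherry(c=1) mango(c=2)]
  4. access mango: HIT, count now 3. Cache: [cherry(c=1) mango(c=3)]
  5. access mango: HIT, count now 4. Cache: [cherry(c=1) mango(c=4)]
  6. access cherry: HIT, count now 2. Cache: [cherry(c=2) mango(c=4)]
  7. access mango: HIT, count now 5. Cache: [cherry(c=2) mango(c=5)]
  8. access cherry: HIT, count now 3. Cache: [cherry(c=3) mango(c=5)]
  9. access cherry: HIT, count now 4. Cache: [cherry(c=4) mango(c=5)]
  10. access bee: MISS. Cache: [bee(c=1) cherry(c=4) mango(c=5)]
  11. access lime: MISS, evict bee(c=1). Cache: [lime(c=1) cherry(c=4) mango(c=5)]
Total: 7 hits, 4 misses, 1 evictions

Answer: lime cherry mango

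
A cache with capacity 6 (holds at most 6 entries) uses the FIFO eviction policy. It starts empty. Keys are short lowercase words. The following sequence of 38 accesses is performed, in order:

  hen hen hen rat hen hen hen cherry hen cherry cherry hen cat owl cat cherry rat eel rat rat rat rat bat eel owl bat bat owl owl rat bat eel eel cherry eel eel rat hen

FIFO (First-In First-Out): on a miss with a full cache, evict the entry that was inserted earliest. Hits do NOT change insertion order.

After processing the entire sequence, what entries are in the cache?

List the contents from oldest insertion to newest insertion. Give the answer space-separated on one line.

Answer: cherry cat owl eel bat hen

Derivation:
FIFO simulation (capacity=6):
  1. access hen: MISS. Cache (old->new): [hen]
  2. access hen: HIT. Cache (old->new): [hen]
  3. access hen: HIT. Cache (old->new): [hen]
  4. access rat: MISS. Cache (old->new): [hen rat]
  5. access hen: HIT. Cache (old->new): [hen rat]
  6. access hen: HIT. Cache (old->new): [hen rat]
  7. access hen: HIT. Cache (old->new): [hen rat]
  8. access cherry: MISS. Cache (old->new): [hen rat cherry]
  9. access hen: HIT. Cache (old->new): [hen rat cherry]
  10. access cherry: HIT. Cache (old->new): [hen rat cherry]
  11. access cherry: HIT. Cache (old->new): [hen rat cherry]
  12. access hen: HIT. Cache (old->new): [hen rat cherry]
  13. access cat: MISS. Cache (old->new): [hen rat cherry cat]
  14. access owl: MISS. Cache (old->new): [hen rat cherry cat owl]
  15. access cat: HIT. Cache (old->new): [hen rat cherry cat owl]
  16. access cherry: HIT. Cache (old->new): [hen rat cherry cat owl]
  17. access rat: HIT. Cache (old->new): [hen rat cherry cat owl]
  18. access eel: MISS. Cache (old->new): [hen rat cherry cat owl eel]
  19. access rat: HIT. Cache (old->new): [hen rat cherry cat owl eel]
  20. access rat: HIT. Cache (old->new): [hen rat cherry cat owl eel]
  21. access rat: HIT. Cache (old->new): [hen rat cherry cat owl eel]
  22. access rat: HIT. Cache (old->new): [hen rat cherry cat owl eel]
  23. access bat: MISS, evict hen. Cache (old->new): [rat cherry cat owl eel bat]
  24. access eel: HIT. Cache (old->new): [rat cherry cat owl eel bat]
  25. access owl: HIT. Cache (old->new): [rat cherry cat owl eel bat]
  26. access bat: HIT. Cache (old->new): [rat cherry cat owl eel bat]
  27. access bat: HIT. Cache (old->new): [rat cherry cat owl eel bat]
  28. access owl: HIT. Cache (old->new): [rat cherry cat owl eel bat]
  29. access owl: HIT. Cache (old->new): [rat cherry cat owl eel bat]
  30. access rat: HIT. Cache (old->new): [rat cherry cat owl eel bat]
  31. access bat: HIT. Cache (old->new): [rat cherry cat owl eel bat]
  32. access eel: HIT. Cache (old->new): [rat cherry cat owl eel bat]
  33. access eel: HIT. Cache (old->new): [rat cherry cat owl eel bat]
  34. access cherry: HIT. Cache (old->new): [rat cherry cat owl eel bat]
  35. access eel: HIT. Cache (old->new): [rat cherry cat owl eel bat]
  36. access eel: HIT. Cache (old->new): [rat cherry cat owl eel bat]
  37. access rat: HIT. Cache (old->new): [rat cherry cat owl eel bat]
  38. access hen: MISS, evict rat. Cache (old->new): [cherry cat owl eel bat hen]
Total: 30 hits, 8 misses, 2 evictions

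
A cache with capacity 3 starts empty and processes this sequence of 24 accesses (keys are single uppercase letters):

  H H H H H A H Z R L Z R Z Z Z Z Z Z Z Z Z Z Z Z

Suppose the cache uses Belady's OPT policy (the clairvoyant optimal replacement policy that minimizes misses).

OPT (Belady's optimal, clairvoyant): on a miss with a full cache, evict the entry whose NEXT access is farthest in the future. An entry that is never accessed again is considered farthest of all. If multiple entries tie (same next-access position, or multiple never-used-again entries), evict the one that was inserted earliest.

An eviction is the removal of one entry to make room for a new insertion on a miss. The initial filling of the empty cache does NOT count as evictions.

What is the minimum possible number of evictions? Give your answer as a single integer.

Answer: 2

Derivation:
OPT (Belady) simulation (capacity=3):
  1. access H: MISS. Cache: [H]
  2. access H: HIT. Next use of H: step 3. Cache: [H]
  3. access H: HIT. Next use of H: step 4. Cache: [H]
  4. access H: HIT. Next use of H: step 5. Cache: [H]
  5. access H: HIT. Next use of H: step 7. Cache: [H]
  6. access A: MISS. Cache: [H A]
  7. access H: HIT. Next use of H: never. Cache: [H A]
  8. access Z: MISS. Cache: [H A Z]
  9. access R: MISS, evict H (next use: never). Cache: [A Z R]
  10. access L: MISS, evict A (next use: never). Cache: [Z R L]
  11. access Z: HIT. Next use of Z: step 13. Cache: [Z R L]
  12. access R: HIT. Next use of R: never. Cache: [Z R L]
  13. access Z: HIT. Next use of Z: step 14. Cache: [Z R L]
  14. access Z: HIT. Next use of Z: step 15. Cache: [Z R L]
  15. access Z: HIT. Next use of Z: step 16. Cache: [Z R L]
  16. access Z: HIT. Next use of Z: step 17. Cache: [Z R L]
  17. access Z: HIT. Next use of Z: step 18. Cache: [Z R L]
  18. access Z: HIT. Next use of Z: step 19. Cache: [Z R L]
  19. access Z: HIT. Next use of Z: step 20. Cache: [Z R L]
  20. access Z: HIT. Next use of Z: step 21. Cache: [Z R L]
  21. access Z: HIT. Next use of Z: step 22. Cache: [Z R L]
  22. access Z: HIT. Next use of Z: step 23. Cache: [Z R L]
  23. access Z: HIT. Next use of Z: step 24. Cache: [Z R L]
  24. access Z: HIT. Next use of Z: never. Cache: [Z R L]
Total: 19 hits, 5 misses, 2 evictions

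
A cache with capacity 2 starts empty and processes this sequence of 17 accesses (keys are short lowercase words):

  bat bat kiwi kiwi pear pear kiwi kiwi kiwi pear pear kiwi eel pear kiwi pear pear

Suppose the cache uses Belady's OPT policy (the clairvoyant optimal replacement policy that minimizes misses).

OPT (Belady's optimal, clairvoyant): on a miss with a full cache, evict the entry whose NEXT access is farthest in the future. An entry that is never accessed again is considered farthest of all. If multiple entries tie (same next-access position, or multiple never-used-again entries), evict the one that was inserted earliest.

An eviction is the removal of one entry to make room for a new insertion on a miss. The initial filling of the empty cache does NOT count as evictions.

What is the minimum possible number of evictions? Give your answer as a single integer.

Answer: 3

Derivation:
OPT (Belady) simulation (capacity=2):
  1. access bat: MISS. Cache: [bat]
  2. access bat: HIT. Next use of bat: never. Cache: [bat]
  3. access kiwi: MISS. Cache: [bat kiwi]
  4. access kiwi: HIT. Next use of kiwi: step 7. Cache: [bat kiwi]
  5. access pear: MISS, evict bat (next use: never). Cache: [kiwi pear]
  6. access pear: HIT. Next use of pear: step 10. Cache: [kiwi pear]
  7. access kiwi: HIT. Next use of kiwi: step 8. Cache: [kiwi pear]
  8. access kiwi: HIT. Next use of kiwi: step 9. Cache: [kiwi pear]
  9. access kiwi: HIT. Next use of kiwi: step 12. Cache: [kiwi pear]
  10. access pear: HIT. Next use of pear: step 11. Cache: [kiwi pear]
  11. access pear: HIT. Next use of pear: step 14. Cache: [kiwi pear]
  12. access kiwi: HIT. Next use of kiwi: step 15. Cache: [kiwi pear]
  13. access eel: MISS, evict kiwi (next use: step 15). Cache: [pear eel]
  14. access pear: HIT. Next use of pear: step 16. Cache: [pear eel]
  15. access kiwi: MISS, evict eel (next use: never). Cache: [pear kiwi]
  16. access pear: HIT. Next use of pear: step 17. Cache: [pear kiwi]
  17. access pear: HIT. Next use of pear: never. Cache: [pear kiwi]
Total: 12 hits, 5 misses, 3 evictions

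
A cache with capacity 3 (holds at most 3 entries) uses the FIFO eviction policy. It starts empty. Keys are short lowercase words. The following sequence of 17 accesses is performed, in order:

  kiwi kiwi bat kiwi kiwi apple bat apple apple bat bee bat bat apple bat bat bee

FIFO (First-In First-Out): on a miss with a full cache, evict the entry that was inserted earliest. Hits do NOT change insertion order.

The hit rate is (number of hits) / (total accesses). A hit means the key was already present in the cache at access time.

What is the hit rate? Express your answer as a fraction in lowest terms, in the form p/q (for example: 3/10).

Answer: 13/17

Derivation:
FIFO simulation (capacity=3):
  1. access kiwi: MISS. Cache (old->new): [kiwi]
  2. access kiwi: HIT. Cache (old->new): [kiwi]
  3. access bat: MISS. Cache (old->new): [kiwi bat]
  4. access kiwi: HIT. Cache (old->new): [kiwi bat]
  5. access kiwi: HIT. Cache (old->new): [kiwi bat]
  6. access apple: MISS. Cache (old->new): [kiwi bat apple]
  7. access bat: HIT. Cache (old->new): [kiwi bat apple]
  8. access apple: HIT. Cache (old->new): [kiwi bat apple]
  9. access apple: HIT. Cache (old->new): [kiwi bat apple]
  10. access bat: HIT. Cache (old->new): [kiwi bat apple]
  11. access bee: MISS, evict kiwi. Cache (old->new): [bat apple bee]
  12. access bat: HIT. Cache (old->new): [bat apple bee]
  13. access bat: HIT. Cache (old->new): [bat apple bee]
  14. access apple: HIT. Cache (old->new): [bat apple bee]
  15. access bat: HIT. Cache (old->new): [bat apple bee]
  16. access bat: HIT. Cache (old->new): [bat apple bee]
  17. access bee: HIT. Cache (old->new): [bat apple bee]
Total: 13 hits, 4 misses, 1 evictions

Hit rate = 13/17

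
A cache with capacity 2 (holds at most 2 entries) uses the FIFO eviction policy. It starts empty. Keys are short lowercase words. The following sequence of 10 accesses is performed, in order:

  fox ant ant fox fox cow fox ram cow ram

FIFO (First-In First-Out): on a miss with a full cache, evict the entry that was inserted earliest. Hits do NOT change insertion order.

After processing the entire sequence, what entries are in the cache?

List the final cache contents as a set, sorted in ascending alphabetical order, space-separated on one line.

Answer: cow ram

Derivation:
FIFO simulation (capacity=2):
  1. access fox: MISS. Cache (old->new): [fox]
  2. access ant: MISS. Cache (old->new): [fox ant]
  3. access ant: HIT. Cache (old->new): [fox ant]
  4. access fox: HIT. Cache (old->new): [fox ant]
  5. access fox: HIT. Cache (old->new): [fox ant]
  6. access cow: MISS, evict fox. Cache (old->new): [ant cow]
  7. access fox: MISS, evict ant. Cache (old->new): [cow fox]
  8. access ram: MISS, evict cow. Cache (old->new): [fox ram]
  9. access cow: MISS, evict fox. Cache (old->new): [ram cow]
  10. access ram: HIT. Cache (old->new): [ram cow]
Total: 4 hits, 6 misses, 4 evictions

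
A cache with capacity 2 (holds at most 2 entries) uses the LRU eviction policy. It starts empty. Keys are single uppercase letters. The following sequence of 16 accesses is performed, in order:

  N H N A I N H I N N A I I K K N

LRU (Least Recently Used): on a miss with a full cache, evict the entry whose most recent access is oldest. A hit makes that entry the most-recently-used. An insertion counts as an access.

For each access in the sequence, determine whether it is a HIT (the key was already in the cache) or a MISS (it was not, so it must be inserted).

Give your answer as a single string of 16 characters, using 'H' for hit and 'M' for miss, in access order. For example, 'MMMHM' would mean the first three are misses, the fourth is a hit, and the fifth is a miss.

LRU simulation (capacity=2):
  1. access N: MISS. Cache (LRU->MRU): [N]
  2. access H: MISS. Cache (LRU->MRU): [N H]
  3. access N: HIT. Cache (LRU->MRU): [H N]
  4. access A: MISS, evict H. Cache (LRU->MRU): [N A]
  5. access I: MISS, evict N. Cache (LRU->MRU): [A I]
  6. access N: MISS, evict A. Cache (LRU->MRU): [I N]
  7. access H: MISS, evict I. Cache (LRU->MRU): [N H]
  8. access I: MISS, evict N. Cache (LRU->MRU): [H I]
  9. access N: MISS, evict H. Cache (LRU->MRU): [I N]
  10. access N: HIT. Cache (LRU->MRU): [I N]
  11. access A: MISS, evict I. Cache (LRU->MRU): [N A]
  12. access I: MISS, evict N. Cache (LRU->MRU): [A I]
  13. access I: HIT. Cache (LRU->MRU): [A I]
  14. access K: MISS, evict A. Cache (LRU->MRU): [I K]
  15. access K: HIT. Cache (LRU->MRU): [I K]
  16. access N: MISS, evict I. Cache (LRU->MRU): [K N]
Total: 4 hits, 12 misses, 10 evictions

Answer: MMHMMMMMMHMMHMHM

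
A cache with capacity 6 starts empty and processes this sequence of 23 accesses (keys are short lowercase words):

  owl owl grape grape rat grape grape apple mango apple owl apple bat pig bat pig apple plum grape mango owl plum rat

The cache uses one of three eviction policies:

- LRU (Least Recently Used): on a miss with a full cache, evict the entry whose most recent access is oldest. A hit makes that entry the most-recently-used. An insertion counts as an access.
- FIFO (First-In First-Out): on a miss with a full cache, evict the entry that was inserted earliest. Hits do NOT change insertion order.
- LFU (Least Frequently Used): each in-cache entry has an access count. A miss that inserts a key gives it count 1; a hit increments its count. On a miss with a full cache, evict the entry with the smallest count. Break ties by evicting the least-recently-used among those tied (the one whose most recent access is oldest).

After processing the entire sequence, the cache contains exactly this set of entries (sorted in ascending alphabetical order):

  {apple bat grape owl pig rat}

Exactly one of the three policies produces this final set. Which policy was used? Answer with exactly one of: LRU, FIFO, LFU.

Answer: LFU

Derivation:
Simulating under each policy and comparing final sets:
  LRU: final set = {apple grape mango owl plum rat} -> differs
  FIFO: final set = {bat grape owl pig plum rat} -> differs
  LFU: final set = {apple bat grape owl pig rat} -> MATCHES target
Only LFU produces the target set.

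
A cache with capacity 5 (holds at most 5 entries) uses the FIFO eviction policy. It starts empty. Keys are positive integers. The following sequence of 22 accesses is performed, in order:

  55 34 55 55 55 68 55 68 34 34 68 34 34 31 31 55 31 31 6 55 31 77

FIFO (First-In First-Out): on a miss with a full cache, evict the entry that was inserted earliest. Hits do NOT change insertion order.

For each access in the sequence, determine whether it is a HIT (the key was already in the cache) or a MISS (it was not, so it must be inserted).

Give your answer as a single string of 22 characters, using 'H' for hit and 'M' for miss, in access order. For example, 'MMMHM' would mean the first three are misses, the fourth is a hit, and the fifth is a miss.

Answer: MMHHHMHHHHHHHMHHHHMHHM

Derivation:
FIFO simulation (capacity=5):
  1. access 55: MISS. Cache (old->new): [55]
  2. access 34: MISS. Cache (old->new): [55 34]
  3. access 55: HIT. Cache (old->new): [55 34]
  4. access 55: HIT. Cache (old->new): [55 34]
  5. access 55: HIT. Cache (old->new): [55 34]
  6. access 68: MISS. Cache (old->new): [55 34 68]
  7. access 55: HIT. Cache (old->new): [55 34 68]
  8. access 68: HIT. Cache (old->new): [55 34 68]
  9. access 34: HIT. Cache (old->new): [55 34 68]
  10. access 34: HIT. Cache (old->new): [55 34 68]
  11. access 68: HIT. Cache (old->new): [55 34 68]
  12. access 34: HIT. Cache (old->new): [55 34 68]
  13. access 34: HIT. Cache (old->new): [55 34 68]
  14. access 31: MISS. Cache (old->new): [55 34 68 31]
  15. access 31: HIT. Cache (old->new): [55 34 68 31]
  16. access 55: HIT. Cache (old->new): [55 34 68 31]
  17. access 31: HIT. Cache (old->new): [55 34 68 31]
  18. access 31: HIT. Cache (old->new): [55 34 68 31]
  19. access 6: MISS. Cache (old->new): [55 34 68 31 6]
  20. access 55: HIT. Cache (old->new): [55 34 68 31 6]
  21. access 31: HIT. Cache (old->new): [55 34 68 31 6]
  22. access 77: MISS, evict 55. Cache (old->new): [34 68 31 6 77]
Total: 16 hits, 6 misses, 1 evictions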